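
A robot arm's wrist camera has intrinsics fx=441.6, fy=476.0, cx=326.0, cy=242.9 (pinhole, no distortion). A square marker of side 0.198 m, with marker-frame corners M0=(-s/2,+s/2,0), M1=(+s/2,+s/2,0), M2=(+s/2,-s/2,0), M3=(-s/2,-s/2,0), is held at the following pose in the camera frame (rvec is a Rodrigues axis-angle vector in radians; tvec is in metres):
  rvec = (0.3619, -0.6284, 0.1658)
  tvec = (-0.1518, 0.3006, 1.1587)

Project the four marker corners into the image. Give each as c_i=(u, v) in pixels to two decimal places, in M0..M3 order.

Intrinsics K: fx=441.6, fy=476.0, cx=326.0, cy=242.9
Marker side s = 0.198 m; corners in marker frame (Z=0):
  M0 = (-0.0990, +0.0990, 0)
  M1 = (+0.0990, +0.0990, 0)
  M2 = (+0.0990, -0.0990, 0)
  M3 = (-0.0990, -0.0990, 0)
rvec = (0.3619, -0.6284, 0.1658), |rvec| = θ = 0.74387 rad = 42.621°
Rodrigues: sinθ=0.67714, 1−cosθ=0.26415; R = I + sinθ·[k]× + (1−cosθ)·[k]×²:
    [+0.79837 -0.25949 -0.54339]
    [+0.04237 +0.92436 -0.37917]
    [+0.60067 +0.27970 +0.74897]
t = (-0.1518, 0.3006, 1.1587) m
M0: Pc = R·M0+t = (-0.25653, +0.38792, +1.12692); u = 441.6·(-0.25653)/1.12692 + 326.0 = 225.4760, v = 476.0·(+0.38792)/1.12692 + 242.9 = 406.7519
M1: Pc = R·M1+t = (-0.09845, +0.39631, +1.24586); u = 441.6·(-0.09845)/1.24586 + 326.0 = 291.1038, v = 476.0·(+0.39631)/1.24586 + 242.9 = 394.3150
M2: Pc = R·M2+t = (-0.04707, +0.21328, +1.19048); u = 441.6·(-0.04707)/1.19048 + 326.0 = 308.5390, v = 476.0·(+0.21328)/1.19048 + 242.9 = 328.1790
M3: Pc = R·M3+t = (-0.20515, +0.20489, +1.07154); u = 441.6·(-0.20515)/1.07154 + 326.0 = 241.4546, v = 476.0·(+0.20489)/1.07154 + 242.9 = 333.9181

c0=(225.48, 406.75) c1=(291.10, 394.31) c2=(308.54, 328.18) c3=(241.45, 333.92)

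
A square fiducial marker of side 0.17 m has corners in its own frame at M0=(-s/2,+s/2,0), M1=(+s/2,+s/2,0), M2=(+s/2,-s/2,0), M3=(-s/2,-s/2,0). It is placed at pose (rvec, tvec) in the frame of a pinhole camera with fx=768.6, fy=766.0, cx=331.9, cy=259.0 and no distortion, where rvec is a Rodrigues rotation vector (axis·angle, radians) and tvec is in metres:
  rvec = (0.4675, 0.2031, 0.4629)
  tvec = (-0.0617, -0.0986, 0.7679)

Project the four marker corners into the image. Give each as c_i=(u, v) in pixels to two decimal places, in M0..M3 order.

Intrinsics K: fx=768.6, fy=766.0, cx=331.9, cy=259.0
Marker side s = 0.17 m; corners in marker frame (Z=0):
  M0 = (-0.0850, +0.0850, 0)
  M1 = (+0.0850, +0.0850, 0)
  M2 = (+0.0850, -0.0850, 0)
  M3 = (-0.0850, -0.0850, 0)
rvec = (0.4675, 0.2031, 0.4629), |rvec| = θ = 0.68854 rad = 39.450°
Rodrigues: sinθ=0.63541, 1−cosθ=0.22782; R = I + sinθ·[k]× + (1−cosθ)·[k]×²:
    [+0.87721 -0.38155 +0.29142]
    [+0.47281 +0.79200 -0.38625]
    [-0.08343 +0.47661 +0.87515]
t = (-0.0617, -0.0986, 0.7679) m
M0: Pc = R·M0+t = (-0.16869, -0.07147, +0.81550); u = 768.6·(-0.16869)/0.81550 + 331.9 = 172.9079, v = 766.0·(-0.07147)/0.81550 + 259.0 = 191.8695
M1: Pc = R·M1+t = (-0.01957, +0.00891, +0.80132); u = 768.6·(-0.01957)/0.80132 + 331.9 = 313.1295, v = 766.0·(+0.00891)/0.80132 + 259.0 = 267.5162
M2: Pc = R·M2+t = (+0.04529, -0.12573, +0.72030); u = 768.6·(+0.04529)/0.72030 + 331.9 = 380.2320, v = 766.0·(-0.12573)/0.72030 + 259.0 = 125.2912
M3: Pc = R·M3+t = (-0.10383, -0.20611, +0.73448); u = 768.6·(-0.10383)/0.73448 + 331.9 = 223.2462, v = 766.0·(-0.20611)/0.73448 + 259.0 = 44.0461

c0=(172.91, 191.87) c1=(313.13, 267.52) c2=(380.23, 125.29) c3=(223.25, 44.05)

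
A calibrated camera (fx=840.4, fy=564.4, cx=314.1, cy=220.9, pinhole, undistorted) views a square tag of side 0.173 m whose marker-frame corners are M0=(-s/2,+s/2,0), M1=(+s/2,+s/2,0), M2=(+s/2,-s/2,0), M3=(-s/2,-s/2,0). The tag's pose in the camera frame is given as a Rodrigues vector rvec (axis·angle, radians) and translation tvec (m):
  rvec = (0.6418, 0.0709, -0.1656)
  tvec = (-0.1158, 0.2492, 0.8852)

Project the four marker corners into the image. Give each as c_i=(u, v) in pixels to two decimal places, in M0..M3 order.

Intrinsics K: fx=840.4, fy=564.4, cx=314.1, cy=220.9
Marker side s = 0.173 m; corners in marker frame (Z=0):
  M0 = (-0.0865, +0.0865, 0)
  M1 = (+0.0865, +0.0865, 0)
  M2 = (+0.0865, -0.0865, 0)
  M3 = (-0.0865, -0.0865, 0)
rvec = (0.6418, 0.0709, -0.1656), |rvec| = θ = 0.66660 rad = 38.193°
Rodrigues: sinθ=0.61832, 1−cosθ=0.21407; R = I + sinθ·[k]× + (1−cosθ)·[k]×²:
    [+0.98437 +0.17553 +0.01456]
    [-0.13168 +0.78835 -0.60097]
    [-0.11697 +0.58966 +0.79914]
t = (-0.1158, 0.2492, 0.8852) m
M0: Pc = R·M0+t = (-0.18576, +0.32878, +0.94632); u = 840.4·(-0.18576)/0.94632 + 314.1 = 149.1282, v = 564.4·(+0.32878)/0.94632 + 220.9 = 416.9906
M1: Pc = R·M1+t = (-0.01547, +0.30600, +0.92609); u = 840.4·(-0.01547)/0.92609 + 314.1 = 300.0621, v = 564.4·(+0.30600)/0.92609 + 220.9 = 407.3913
M2: Pc = R·M2+t = (-0.04584, +0.16962, +0.82408); u = 840.4·(-0.04584)/0.82408 + 314.1 = 267.3568, v = 564.4·(+0.16962)/0.82408 + 220.9 = 337.0687
M3: Pc = R·M3+t = (-0.21613, +0.19240, +0.84431); u = 840.4·(-0.21613)/0.84431 + 314.1 = 98.9707, v = 564.4·(+0.19240)/0.84431 + 220.9 = 349.5132

c0=(149.13, 416.99) c1=(300.06, 407.39) c2=(267.36, 337.07) c3=(98.97, 349.51)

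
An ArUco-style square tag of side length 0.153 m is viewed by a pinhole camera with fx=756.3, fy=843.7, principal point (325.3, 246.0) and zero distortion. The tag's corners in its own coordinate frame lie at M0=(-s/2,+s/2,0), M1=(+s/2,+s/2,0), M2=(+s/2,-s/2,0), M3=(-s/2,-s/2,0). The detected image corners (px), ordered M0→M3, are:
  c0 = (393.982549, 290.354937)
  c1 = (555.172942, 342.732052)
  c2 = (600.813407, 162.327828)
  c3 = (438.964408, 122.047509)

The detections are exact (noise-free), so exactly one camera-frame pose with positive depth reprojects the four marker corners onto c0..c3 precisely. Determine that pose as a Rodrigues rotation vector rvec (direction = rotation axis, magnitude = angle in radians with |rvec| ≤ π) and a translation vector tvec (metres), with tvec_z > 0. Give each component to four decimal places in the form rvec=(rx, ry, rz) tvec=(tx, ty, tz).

rvec=(-0.1108, 0.2961, 0.2839) tvec=(0.1583, -0.0151, 0.7063)

Intrinsics K: fx=756.3, fy=843.7, cx=325.3, cy=246.0
Marker side s = 0.153 m; corners in marker frame (Z=0):
  M0 = (-0.0765, +0.0765, 0)
  M1 = (+0.0765, +0.0765, 0)
  M2 = (+0.0765, -0.0765, 0)
  M3 = (-0.0765, -0.0765, 0)
Detected image corners:
  c0 = (393.982549, 290.354937) px
  c1 = (555.172942, 342.732052) px
  c2 = (600.813407, 162.327828) px
  c3 = (438.964408, 122.047509) px
Planar DLT: solve 8×8 A·h = b for H (H[2,2]=1):
  H  [+842.58691 -342.61378 +494.74759]
  H  [+204.21362 +1116.81951 +227.98196]
  H  [-0.42860 -0.09358 +1.00000]
B = K⁻¹H; ‖b₁‖=1.415746, ‖b₂‖=1.415746; λ = 2/(‖b₁‖+‖b₂‖) = 0.706341, sign → tz>0 ⇒ λ=+0.706341
r₁ = λ·B[:,0] = (+0.91714,+0.25924,-0.30274); r₂ = λ·B[:,1] = (-0.29155,+0.95427,-0.06610)
r₃ = r₁×r₂ = (+0.27176,+0.14889,+0.95078); SVD([r₁ r₂ r₃]) → R = UVᵀ:
  R  [+0.91714 -0.29155 +0.27176]
  R  [+0.25924 +0.95427 +0.14889]
  R  [-0.30274 -0.06610 +0.95078]
t = (+0.15825, -0.01508, +0.70634) m
tr R = 2.822189; θ = arccos((tr R − 1)/2) = 0.424864 rad = 24.343°
axis k = ((R−Rᵀ)₃₂, (R−Rᵀ)₁₃, (R−Rᵀ)₂₁) / (2 sinθ) = (-0.260785, +0.696865, +0.668110)
rvec = θ·k = (-0.110798, +0.296073, +0.283856)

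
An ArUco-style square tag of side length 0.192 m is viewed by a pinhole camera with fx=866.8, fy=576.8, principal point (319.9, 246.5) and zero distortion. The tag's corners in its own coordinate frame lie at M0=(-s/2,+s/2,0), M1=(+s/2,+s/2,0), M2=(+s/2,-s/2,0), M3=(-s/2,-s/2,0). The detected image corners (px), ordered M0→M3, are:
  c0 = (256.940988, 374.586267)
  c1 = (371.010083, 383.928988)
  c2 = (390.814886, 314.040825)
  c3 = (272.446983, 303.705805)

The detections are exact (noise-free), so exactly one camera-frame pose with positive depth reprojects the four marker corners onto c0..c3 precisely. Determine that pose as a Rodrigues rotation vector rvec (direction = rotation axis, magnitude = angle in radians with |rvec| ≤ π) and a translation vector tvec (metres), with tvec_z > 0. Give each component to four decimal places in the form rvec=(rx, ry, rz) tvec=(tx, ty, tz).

rvec=(0.2909, -0.0443, 0.1455) tvec=(0.0049, 0.2412, 1.4158)

Intrinsics K: fx=866.8, fy=576.8, cx=319.9, cy=246.5
Marker side s = 0.192 m; corners in marker frame (Z=0):
  M0 = (-0.0960, +0.0960, 0)
  M1 = (+0.0960, +0.0960, 0)
  M2 = (+0.0960, -0.0960, 0)
  M3 = (-0.0960, -0.0960, 0)
Detected image corners:
  c0 = (256.940988, 374.586267) px
  c1 = (371.010083, 383.928988) px
  c2 = (390.814886, 314.040825) px
  c3 = (272.446983, 303.705805) px
Planar DLT: solve 8×8 A·h = b for H (H[2,2]=1):
  H  [+619.78790 -27.58292 +322.88811]
  H  [+66.86041 +435.23815 +344.76120]
  H  [+0.04553 +0.19957 +1.00000]
B = K⁻¹H; ‖b₁‖=0.706326, ‖b₂‖=0.706326; λ = 2/(‖b₁‖+‖b₂‖) = 1.415776, sign → tz>0 ⇒ λ=+1.415776
r₁ = λ·B[:,0] = (+0.98853,+0.13656,+0.06446); r₂ = λ·B[:,1] = (-0.14933,+0.94756,+0.28254)
r₃ = r₁×r₂ = (-0.02250,-0.28893,+0.95709); SVD([r₁ r₂ r₃]) → R = UVᵀ:
  R  [+0.98853 -0.14933 -0.02250]
  R  [+0.13656 +0.94756 -0.28893]
  R  [+0.06446 +0.28254 +0.95709]
t = (+0.00488, +0.24119, +1.41578) m
tr R = 2.893178; θ = arccos((tr R − 1)/2) = 0.328309 rad = 18.811°
axis k = ((R−Rᵀ)₃₂, (R−Rᵀ)₁₃, (R−Rᵀ)₂₁) / (2 sinθ) = (+0.886163, -0.134845, +0.443320)
rvec = θ·k = (+0.290935, -0.044271, +0.145546)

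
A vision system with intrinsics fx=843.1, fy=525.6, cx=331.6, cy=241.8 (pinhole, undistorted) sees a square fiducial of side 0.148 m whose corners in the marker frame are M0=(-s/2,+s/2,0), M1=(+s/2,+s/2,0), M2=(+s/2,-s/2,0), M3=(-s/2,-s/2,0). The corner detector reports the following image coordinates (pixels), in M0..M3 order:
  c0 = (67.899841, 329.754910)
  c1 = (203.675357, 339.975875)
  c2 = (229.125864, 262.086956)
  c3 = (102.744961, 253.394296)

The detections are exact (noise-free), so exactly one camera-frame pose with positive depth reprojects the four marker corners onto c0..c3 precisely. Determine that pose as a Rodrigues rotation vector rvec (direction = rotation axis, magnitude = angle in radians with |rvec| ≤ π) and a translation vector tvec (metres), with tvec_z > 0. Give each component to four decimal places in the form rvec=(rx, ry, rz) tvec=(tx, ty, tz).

Intrinsics K: fx=843.1, fy=525.6, cx=331.6, cy=241.8
Marker side s = 0.148 m; corners in marker frame (Z=0):
  M0 = (-0.0740, +0.0740, 0)
  M1 = (+0.0740, +0.0740, 0)
  M2 = (+0.0740, -0.0740, 0)
  M3 = (-0.0740, -0.0740, 0)
Detected image corners:
  c0 = (67.899841, 329.754910) px
  c1 = (203.675357, 339.975875) px
  c2 = (229.125864, 262.086956) px
  c3 = (102.744961, 253.394296) px
Planar DLT: solve 8×8 A·h = b for H (H[2,2]=1):
  H  [+873.55433 -279.44371 +151.06882]
  H  [+42.23333 +372.65655 +294.84817]
  H  [-0.07247 -0.50094 +1.00000]
B = K⁻¹H; ‖b₁‖=1.073128, ‖b₂‖=1.073128; λ = 2/(‖b₁‖+‖b₂‖) = 0.931856, sign → tz>0 ⇒ λ=+0.931856
r₁ = λ·B[:,0] = (+0.99208,+0.10594,-0.06753); r₂ = λ·B[:,1] = (-0.12526,+0.87545,-0.46680)
r₃ = r₁×r₂ = (+0.00966,+0.47156,+0.88178); SVD([r₁ r₂ r₃]) → R = UVᵀ:
  R  [+0.99208 -0.12526 +0.00966]
  R  [+0.10594 +0.87545 +0.47156]
  R  [-0.06753 -0.46680 +0.88178]
t = (-0.19954, +0.09405, +0.93186) m
tr R = 2.749303; θ = arccos((tr R − 1)/2) = 0.506080 rad = 28.996°
axis k = ((R−Rᵀ)₃₂, (R−Rᵀ)₁₃, (R−Rᵀ)₂₁) / (2 sinθ) = (-0.967878, +0.079623, +0.238481)
rvec = θ·k = (-0.489823, +0.040295, +0.120690)

rvec=(-0.4898, 0.0403, 0.1207) tvec=(-0.1995, 0.0941, 0.9319)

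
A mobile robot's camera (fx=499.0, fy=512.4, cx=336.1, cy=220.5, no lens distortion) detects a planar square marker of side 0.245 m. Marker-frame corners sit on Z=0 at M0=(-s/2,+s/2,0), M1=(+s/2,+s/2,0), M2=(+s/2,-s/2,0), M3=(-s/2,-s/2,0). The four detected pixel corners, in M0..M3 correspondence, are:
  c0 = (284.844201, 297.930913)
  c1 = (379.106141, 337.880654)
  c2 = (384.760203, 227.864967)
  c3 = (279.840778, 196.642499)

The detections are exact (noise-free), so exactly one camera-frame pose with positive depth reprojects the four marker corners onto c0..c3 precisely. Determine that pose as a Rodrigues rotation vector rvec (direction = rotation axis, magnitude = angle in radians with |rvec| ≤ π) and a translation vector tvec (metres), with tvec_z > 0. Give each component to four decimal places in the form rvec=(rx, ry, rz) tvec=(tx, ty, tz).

rvec=(0.4461, 0.5744, 0.1383) tvec=(-0.0142, 0.0923, 1.0210)

Intrinsics K: fx=499.0, fy=512.4, cx=336.1, cy=220.5
Marker side s = 0.245 m; corners in marker frame (Z=0):
  M0 = (-0.1225, +0.1225, 0)
  M1 = (+0.1225, +0.1225, 0)
  M2 = (+0.1225, -0.1225, 0)
  M3 = (-0.1225, -0.1225, 0)
Detected image corners:
  c0 = (284.844201, 297.930913) px
  c1 = (379.106141, 337.880654) px
  c2 = (384.760203, 227.864967) px
  c3 = (279.840778, 196.642499) px
Planar DLT: solve 8×8 A·h = b for H (H[2,2]=1):
  H  [+244.66240 +144.50977 +329.17834]
  H  [+17.96745 +545.54199 +266.84167]
  H  [-0.48375 +0.43521 +1.00000]
B = K⁻¹H; ‖b₁‖=0.979411, ‖b₂‖=0.979411; λ = 2/(‖b₁‖+‖b₂‖) = 1.021022, sign → tz>0 ⇒ λ=+1.021022
r₁ = λ·B[:,0] = (+0.83329,+0.24835,-0.49392); r₂ = λ·B[:,1] = (-0.00361,+0.89584,+0.44436)
r₃ = r₁×r₂ = (+0.55283,-0.36849,+0.74739); SVD([r₁ r₂ r₃]) → R = UVᵀ:
  R  [+0.83329 -0.00361 +0.55283]
  R  [+0.24835 +0.89584 -0.36849]
  R  [-0.49392 +0.44436 +0.74739]
t = (-0.01416, +0.09234, +1.02102) m
tr R = 2.476523; θ = arccos((tr R − 1)/2) = 0.740307 rad = 42.416°
axis k = ((R−Rᵀ)₃₂, (R−Rᵀ)₁₃, (R−Rᵀ)₂₁) / (2 sinθ) = (+0.602545, +0.775923, +0.186769)
rvec = θ·k = (+0.446068, +0.574421, +0.138266)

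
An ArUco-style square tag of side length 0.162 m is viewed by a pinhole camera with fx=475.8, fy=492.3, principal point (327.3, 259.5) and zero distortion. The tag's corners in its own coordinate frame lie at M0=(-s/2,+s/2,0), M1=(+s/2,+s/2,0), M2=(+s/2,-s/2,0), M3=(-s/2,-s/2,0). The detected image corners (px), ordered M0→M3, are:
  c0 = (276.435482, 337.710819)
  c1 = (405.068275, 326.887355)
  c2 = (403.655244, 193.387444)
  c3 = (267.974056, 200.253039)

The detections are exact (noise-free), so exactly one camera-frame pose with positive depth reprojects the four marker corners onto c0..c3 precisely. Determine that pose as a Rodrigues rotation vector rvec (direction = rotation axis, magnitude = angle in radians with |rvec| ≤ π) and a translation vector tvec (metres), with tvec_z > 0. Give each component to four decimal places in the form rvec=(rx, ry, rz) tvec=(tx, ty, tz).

Intrinsics K: fx=475.8, fy=492.3, cx=327.3, cy=259.5
Marker side s = 0.162 m; corners in marker frame (Z=0):
  M0 = (-0.0810, +0.0810, 0)
  M1 = (+0.0810, +0.0810, 0)
  M2 = (+0.0810, -0.0810, 0)
  M3 = (-0.0810, -0.0810, 0)
Detected image corners:
  c0 = (276.435482, 337.710819) px
  c1 = (405.068275, 326.887355) px
  c2 = (403.655244, 193.387444) px
  c3 = (267.974056, 200.253039) px
Planar DLT: solve 8×8 A·h = b for H (H[2,2]=1):
  H  [+883.32509 +138.94684 +339.42520]
  H  [-1.64921 +921.19815 +266.25267]
  H  [+0.20133 +0.32170 +1.00000]
B = K⁻¹H; ‖b₁‖=1.733226, ‖b₂‖=1.733226; λ = 2/(‖b₁‖+‖b₂‖) = 0.576959, sign → tz>0 ⇒ λ=+0.576959
r₁ = λ·B[:,0] = (+0.99122,-0.06316,+0.11616); r₂ = λ·B[:,1] = (+0.04081,+0.98178,+0.18561)
r₃ = r₁×r₂ = (-0.12577,-0.17924,+0.97573); SVD([r₁ r₂ r₃]) → R = UVᵀ:
  R  [+0.99122 +0.04081 -0.12577]
  R  [-0.06316 +0.98178 -0.17924]
  R  [+0.11616 +0.18561 +0.97573]
t = (+0.01470, +0.00791, +0.57696) m
tr R = 2.948730; θ = arccos((tr R − 1)/2) = 0.226915 rad = 13.001°
axis k = ((R−Rᵀ)₃₂, (R−Rᵀ)₁₃, (R−Rᵀ)₂₁) / (2 sinθ) = (+0.810859, -0.537688, -0.231082)
rvec = θ·k = (+0.183996, -0.122009, -0.052436)

rvec=(0.1840, -0.1220, -0.0524) tvec=(0.0147, 0.0079, 0.5770)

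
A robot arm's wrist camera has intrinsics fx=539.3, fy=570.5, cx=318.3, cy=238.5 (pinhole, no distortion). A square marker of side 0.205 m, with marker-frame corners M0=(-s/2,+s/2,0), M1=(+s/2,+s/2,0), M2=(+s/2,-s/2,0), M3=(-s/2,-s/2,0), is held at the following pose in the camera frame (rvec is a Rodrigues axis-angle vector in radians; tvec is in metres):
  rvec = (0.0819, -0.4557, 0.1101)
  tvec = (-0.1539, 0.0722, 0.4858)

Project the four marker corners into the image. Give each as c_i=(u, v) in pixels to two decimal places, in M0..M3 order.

c0=(6.18, 449.29) c1=(242.75, 432.72) c2=(267.30, 216.40) c3=(29.80, 188.20)

Intrinsics K: fx=539.3, fy=570.5, cx=318.3, cy=238.5
Marker side s = 0.205 m; corners in marker frame (Z=0):
  M0 = (-0.1025, +0.1025, 0)
  M1 = (+0.1025, +0.1025, 0)
  M2 = (+0.1025, -0.1025, 0)
  M3 = (-0.1025, -0.1025, 0)
rvec = (0.0819, -0.4557, 0.1101), |rvec| = θ = 0.47591 rad = 27.268°
Rodrigues: sinθ=0.45815, 1−cosθ=0.11112; R = I + sinθ·[k]× + (1−cosθ)·[k]×²:
    [+0.89217 -0.12430 -0.43427]
    [+0.08768 +0.99076 -0.10346]
    [+0.44312 +0.05423 +0.89482]
t = (-0.1539, 0.0722, 0.4858) m
M0: Pc = R·M0+t = (-0.25809, +0.16477, +0.44594); u = 539.3·(-0.25809)/0.44594 + 318.3 = 6.1791, v = 570.5·(+0.16477)/0.44594 + 238.5 = 449.2889
M1: Pc = R·M1+t = (-0.07519, +0.18274, +0.53678); u = 539.3·(-0.07519)/0.53678 + 318.3 = 242.7527, v = 570.5·(+0.18274)/0.53678 + 238.5 = 432.7206
M2: Pc = R·M2+t = (-0.04971, -0.02037, +0.52566); u = 539.3·(-0.04971)/0.52566 + 318.3 = 267.2982, v = 570.5·(-0.02037)/0.52566 + 238.5 = 216.3969
M3: Pc = R·M3+t = (-0.23261, -0.03834, +0.43482); u = 539.3·(-0.23261)/0.43482 + 318.3 = 29.8041, v = 570.5·(-0.03834)/0.43482 + 238.5 = 188.1965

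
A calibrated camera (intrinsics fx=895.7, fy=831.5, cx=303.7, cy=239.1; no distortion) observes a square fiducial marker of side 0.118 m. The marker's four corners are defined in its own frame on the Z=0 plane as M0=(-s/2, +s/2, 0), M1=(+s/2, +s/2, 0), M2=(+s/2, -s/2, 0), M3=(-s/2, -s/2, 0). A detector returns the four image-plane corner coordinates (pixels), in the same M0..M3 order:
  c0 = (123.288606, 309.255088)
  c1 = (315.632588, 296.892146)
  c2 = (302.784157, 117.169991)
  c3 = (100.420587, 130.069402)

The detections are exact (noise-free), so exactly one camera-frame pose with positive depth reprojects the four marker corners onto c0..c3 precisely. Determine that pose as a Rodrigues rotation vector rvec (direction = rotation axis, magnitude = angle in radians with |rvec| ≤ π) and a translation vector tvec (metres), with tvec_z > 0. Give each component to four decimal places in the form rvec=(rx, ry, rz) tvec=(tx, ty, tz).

Intrinsics K: fx=895.7, fy=831.5, cx=303.7, cy=239.1
Marker side s = 0.118 m; corners in marker frame (Z=0):
  M0 = (-0.0590, +0.0590, 0)
  M1 = (+0.0590, +0.0590, 0)
  M2 = (+0.0590, -0.0590, 0)
  M3 = (-0.0590, -0.0590, 0)
Detected image corners:
  c0 = (123.288606, 309.255088) px
  c1 = (315.632588, 296.892146) px
  c2 = (302.784157, 117.169991) px
  c3 = (100.420587, 130.069402) px
Planar DLT: solve 8×8 A·h = b for H (H[2,2]=1):
  H  [+1672.44847 +241.81636 +210.78655]
  H  [-105.93691 +1612.49437 +215.62017]
  H  [+0.00492 +0.42981 +1.00000]
B = K⁻¹H; ‖b₁‖=1.869978, ‖b₂‖=1.869978; λ = 2/(‖b₁‖+‖b₂‖) = 0.534766, sign → tz>0 ⇒ λ=+0.534766
r₁ = λ·B[:,0] = (+0.99762,-0.06889,+0.00263); r₂ = λ·B[:,1] = (+0.06644,+0.97096,+0.22985)
r₃ = r₁×r₂ = (-0.01839,-0.22912,+0.97322); SVD([r₁ r₂ r₃]) → R = UVᵀ:
  R  [+0.99762 +0.06644 -0.01839]
  R  [-0.06889 +0.97096 -0.22912]
  R  [+0.00263 +0.22985 +0.97322]
t = (-0.05547, -0.01510, +0.53477) m
tr R = 2.941801; θ = arccos((tr R − 1)/2) = 0.241834 rad = 13.856°
axis k = ((R−Rᵀ)₃₂, (R−Rᵀ)₁₃, (R−Rᵀ)₂₁) / (2 sinθ) = (+0.958250, -0.043881, -0.282543)
rvec = θ·k = (+0.231737, -0.010612, -0.068328)

rvec=(0.2317, -0.0106, -0.0683) tvec=(-0.0555, -0.0151, 0.5348)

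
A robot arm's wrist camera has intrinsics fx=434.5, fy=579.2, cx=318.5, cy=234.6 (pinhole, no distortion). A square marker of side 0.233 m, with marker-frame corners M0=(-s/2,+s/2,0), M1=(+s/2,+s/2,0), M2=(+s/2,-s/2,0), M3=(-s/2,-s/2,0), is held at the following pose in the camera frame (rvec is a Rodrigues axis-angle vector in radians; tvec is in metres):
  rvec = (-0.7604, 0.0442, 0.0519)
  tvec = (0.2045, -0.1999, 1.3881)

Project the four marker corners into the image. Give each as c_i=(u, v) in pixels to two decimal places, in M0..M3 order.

c0=(345.24, 182.08) c1=(423.16, 184.74) c2=(416.05, 123.40) c3=(346.66, 121.60)

Intrinsics K: fx=434.5, fy=579.2, cx=318.5, cy=234.6
Marker side s = 0.233 m; corners in marker frame (Z=0):
  M0 = (-0.1165, +0.1165, 0)
  M1 = (+0.1165, +0.1165, 0)
  M2 = (+0.1165, -0.1165, 0)
  M3 = (-0.1165, -0.1165, 0)
rvec = (-0.7604, 0.0442, 0.0519), |rvec| = θ = 0.76345 rad = 43.742°
Rodrigues: sinθ=0.69142, 1−cosθ=0.27754; R = I + sinθ·[k]× + (1−cosθ)·[k]×²:
    [+0.99779 -0.06301 +0.02124]
    [+0.03100 +0.72339 +0.68975]
    [-0.05882 -0.68756 +0.72374]
t = (0.2045, -0.1999, 1.3881) m
M0: Pc = R·M0+t = (+0.08092, -0.11924, +1.31485); u = 434.5·(+0.08092)/1.31485 + 318.5 = 345.2396, v = 579.2·(-0.11924)/1.31485 + 234.6 = 182.0754
M1: Pc = R·M1+t = (+0.31340, -0.11201, +1.30115); u = 434.5·(+0.31340)/1.30115 + 318.5 = 423.1563, v = 579.2·(-0.11201)/1.30115 + 234.6 = 184.7373
M2: Pc = R·M2+t = (+0.32808, -0.28056, +1.46135); u = 434.5·(+0.32808)/1.46135 + 318.5 = 416.0482, v = 579.2·(-0.28056)/1.46135 + 234.6 = 123.3999
M3: Pc = R·M3+t = (+0.09560, -0.28779, +1.47505); u = 434.5·(+0.09560)/1.47505 + 318.5 = 346.6599, v = 579.2·(-0.28779)/1.47505 + 234.6 = 121.5970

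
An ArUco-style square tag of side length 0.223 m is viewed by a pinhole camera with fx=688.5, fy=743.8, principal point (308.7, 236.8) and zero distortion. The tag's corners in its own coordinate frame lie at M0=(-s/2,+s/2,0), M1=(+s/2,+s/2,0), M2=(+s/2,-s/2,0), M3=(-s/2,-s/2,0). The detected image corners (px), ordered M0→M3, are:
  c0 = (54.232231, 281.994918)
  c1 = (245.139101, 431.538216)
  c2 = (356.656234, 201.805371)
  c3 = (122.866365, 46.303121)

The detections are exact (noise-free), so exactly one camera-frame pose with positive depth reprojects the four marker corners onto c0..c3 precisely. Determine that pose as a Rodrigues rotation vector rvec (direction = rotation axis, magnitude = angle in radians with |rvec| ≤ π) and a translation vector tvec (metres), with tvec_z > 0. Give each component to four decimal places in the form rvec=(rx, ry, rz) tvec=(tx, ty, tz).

Intrinsics K: fx=688.5, fy=743.8, cx=308.7, cy=236.8
Marker side s = 0.223 m; corners in marker frame (Z=0):
  M0 = (-0.1115, +0.1115, 0)
  M1 = (+0.1115, +0.1115, 0)
  M2 = (+0.1115, -0.1115, 0)
  M3 = (-0.1115, -0.1115, 0)
Detected image corners:
  c0 = (54.232231, 281.994918) px
  c1 = (245.139101, 431.538216) px
  c2 = (356.656234, 201.805371) px
  c3 = (122.866365, 46.303121) px
Planar DLT: solve 8×8 A·h = b for H (H[2,2]=1):
  H  [+871.29197 -254.51069 +186.53944]
  H  [+592.79559 +1223.62574 +246.91286]
  H  [-0.37457 +0.74670 +1.00000]
B = K⁻¹H; ‖b₁‖=1.741990, ‖b₂‖=1.741990; λ = 2/(‖b₁‖+‖b₂‖) = 0.574056, sign → tz>0 ⇒ λ=+0.574056
r₁ = λ·B[:,0] = (+0.82287,+0.52597,-0.21502); r₂ = λ·B[:,1] = (-0.40440,+0.80791,+0.42865)
r₃ = r₁×r₂ = (+0.39918,-0.26577,+0.87751); SVD([r₁ r₂ r₃]) → R = UVᵀ:
  R  [+0.82287 -0.40440 +0.39918]
  R  [+0.52597 +0.80791 -0.26577]
  R  [-0.21502 +0.42865 +0.87751]
t = (-0.10185, +0.00780, +0.57406) m
tr R = 2.508298; θ = arccos((tr R − 1)/2) = 0.716439 rad = 41.049°
axis k = ((R−Rᵀ)₃₂, (R−Rᵀ)₁₃, (R−Rᵀ)₂₁) / (2 sinθ) = (+0.528714, +0.467640, +0.708361)
rvec = θ·k = (+0.378791, +0.335035, +0.507497)

rvec=(0.3788, 0.3350, 0.5075) tvec=(-0.1019, 0.0078, 0.5741)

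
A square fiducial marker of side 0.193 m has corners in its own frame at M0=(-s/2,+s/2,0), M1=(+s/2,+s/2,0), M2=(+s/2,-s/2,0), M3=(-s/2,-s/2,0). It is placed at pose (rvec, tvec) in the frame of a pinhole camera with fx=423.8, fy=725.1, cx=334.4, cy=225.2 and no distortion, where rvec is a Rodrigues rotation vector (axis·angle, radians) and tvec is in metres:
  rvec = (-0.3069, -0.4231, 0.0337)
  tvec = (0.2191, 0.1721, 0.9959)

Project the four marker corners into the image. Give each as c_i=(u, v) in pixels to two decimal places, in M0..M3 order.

c0=(395.62, 424.25) c1=(465.12, 422.32) c2=(455.59, 286.11) c3=(389.43, 277.30)

Intrinsics K: fx=423.8, fy=725.1, cx=334.4, cy=225.2
Marker side s = 0.193 m; corners in marker frame (Z=0):
  M0 = (-0.0965, +0.0965, 0)
  M1 = (+0.0965, +0.0965, 0)
  M2 = (+0.0965, -0.0965, 0)
  M3 = (-0.0965, -0.0965, 0)
rvec = (-0.3069, -0.4231, 0.0337), |rvec| = θ = 0.52377 rad = 30.010°
Rodrigues: sinθ=0.50015, 1−cosθ=0.13406; R = I + sinθ·[k]× + (1−cosθ)·[k]×²:
    [+0.91197 +0.03127 -0.40907]
    [+0.09563 +0.95342 +0.28609]
    [+0.39896 -0.30003 +0.86649]
t = (0.2191, 0.1721, 0.9959) m
M0: Pc = R·M0+t = (+0.13411, +0.25488, +0.92845); u = 423.8·(+0.13411)/0.92845 + 334.4 = 395.6174, v = 725.1·(+0.25488)/0.92845 + 225.2 = 424.2535
M1: Pc = R·M1+t = (+0.31012, +0.27333, +1.00545); u = 423.8·(+0.31012)/1.00545 + 334.4 = 465.1179, v = 725.1·(+0.27333)/1.00545 + 225.2 = 422.3203
M2: Pc = R·M2+t = (+0.30409, +0.08932, +1.06335); u = 423.8·(+0.30409)/1.06335 + 334.4 = 455.5940, v = 725.1·(+0.08932)/1.06335 + 225.2 = 286.1099
M3: Pc = R·M3+t = (+0.12808, +0.07087, +0.98635); u = 423.8·(+0.12808)/0.98635 + 334.4 = 389.4302, v = 725.1·(+0.07087)/0.98635 + 225.2 = 277.2963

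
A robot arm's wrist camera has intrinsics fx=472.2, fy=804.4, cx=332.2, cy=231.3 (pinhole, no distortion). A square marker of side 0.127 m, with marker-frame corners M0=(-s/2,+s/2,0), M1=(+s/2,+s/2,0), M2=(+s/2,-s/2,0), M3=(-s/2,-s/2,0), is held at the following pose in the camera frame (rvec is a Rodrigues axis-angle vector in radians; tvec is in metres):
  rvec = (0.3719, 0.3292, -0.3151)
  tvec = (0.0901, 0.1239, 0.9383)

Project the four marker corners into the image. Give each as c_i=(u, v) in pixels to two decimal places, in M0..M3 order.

c0=(359.00, 391.38) c1=(418.06, 373.37) c2=(397.84, 278.56) c3=(337.39, 301.99)

Intrinsics K: fx=472.2, fy=804.4, cx=332.2, cy=231.3
Marker side s = 0.127 m; corners in marker frame (Z=0):
  M0 = (-0.0635, +0.0635, 0)
  M1 = (+0.0635, +0.0635, 0)
  M2 = (+0.0635, -0.0635, 0)
  M3 = (-0.0635, -0.0635, 0)
rvec = (0.3719, 0.3292, -0.3151), |rvec| = θ = 0.58819 rad = 33.701°
Rodrigues: sinθ=0.55486, 1−cosθ=0.16805; R = I + sinθ·[k]× + (1−cosθ)·[k]×²:
    [+0.89913 +0.35671 +0.25362]
    [-0.23777 +0.88459 -0.40121]
    [-0.36747 +0.30044 +0.88017]
t = (0.0901, 0.1239, 0.9383) m
M0: Pc = R·M0+t = (+0.05566, +0.19517, +0.98071); u = 472.2·(+0.05566)/0.98071 + 332.2 = 358.9979, v = 804.4·(+0.19517)/0.98071 + 231.3 = 391.3823
M1: Pc = R·M1+t = (+0.16985, +0.16497, +0.93404); u = 472.2·(+0.16985)/0.93404 + 332.2 = 418.0646, v = 804.4·(+0.16497)/0.93404 + 231.3 = 373.3748
M2: Pc = R·M2+t = (+0.12454, +0.05263, +0.89589); u = 472.2·(+0.12454)/0.89589 + 332.2 = 397.8437, v = 804.4·(+0.05263)/0.89589 + 231.3 = 278.5556
M3: Pc = R·M3+t = (+0.01035, +0.08283, +0.94256); u = 472.2·(+0.01035)/0.94256 + 332.2 = 337.3872, v = 804.4·(+0.08283)/0.94256 + 231.3 = 301.9868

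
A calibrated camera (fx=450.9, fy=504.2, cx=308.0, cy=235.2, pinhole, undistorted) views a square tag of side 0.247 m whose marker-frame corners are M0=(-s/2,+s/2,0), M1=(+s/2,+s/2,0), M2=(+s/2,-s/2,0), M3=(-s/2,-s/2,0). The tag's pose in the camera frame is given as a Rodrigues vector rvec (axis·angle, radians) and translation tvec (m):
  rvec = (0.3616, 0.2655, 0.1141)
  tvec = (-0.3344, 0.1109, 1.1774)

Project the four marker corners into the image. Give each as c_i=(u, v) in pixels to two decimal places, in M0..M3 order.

c0=(142.04, 318.30) c1=(223.45, 338.77) c2=(222.92, 242.30) c3=(135.24, 225.09)

Intrinsics K: fx=450.9, fy=504.2, cx=308.0, cy=235.2
Marker side s = 0.247 m; corners in marker frame (Z=0):
  M0 = (-0.1235, +0.1235, 0)
  M1 = (+0.1235, +0.1235, 0)
  M2 = (+0.1235, -0.1235, 0)
  M3 = (-0.1235, -0.1235, 0)
rvec = (0.3616, 0.2655, 0.1141), |rvec| = θ = 0.46289 rad = 26.521°
Rodrigues: sinθ=0.44653, 1−cosθ=0.10523; R = I + sinθ·[k]× + (1−cosθ)·[k]×²:
    [+0.95899 -0.06292 +0.27638]
    [+0.15722 +0.92939 -0.33395]
    [-0.23586 +0.36370 +0.90116]
t = (-0.3344, 0.1109, 1.1774) m
M0: Pc = R·M0+t = (-0.46061, +0.20626, +1.25145); u = 450.9·(-0.46061)/1.25145 + 308.0 = 142.0425, v = 504.2·(+0.20626)/1.25145 + 235.2 = 318.3020
M1: Pc = R·M1+t = (-0.22374, +0.24510, +1.19319); u = 450.9·(-0.22374)/1.19319 + 308.0 = 223.4515, v = 504.2·(+0.24510)/1.19319 + 235.2 = 338.7690
M2: Pc = R·M2+t = (-0.20819, +0.01554, +1.10335); u = 450.9·(-0.20819)/1.10335 + 308.0 = 222.9184, v = 504.2·(+0.01554)/1.10335 + 235.2 = 242.3001
M3: Pc = R·M3+t = (-0.44506, -0.02330, +1.16161); u = 450.9·(-0.44506)/1.16161 + 308.0 = 135.2403, v = 504.2·(-0.02330)/1.16161 + 235.2 = 225.0883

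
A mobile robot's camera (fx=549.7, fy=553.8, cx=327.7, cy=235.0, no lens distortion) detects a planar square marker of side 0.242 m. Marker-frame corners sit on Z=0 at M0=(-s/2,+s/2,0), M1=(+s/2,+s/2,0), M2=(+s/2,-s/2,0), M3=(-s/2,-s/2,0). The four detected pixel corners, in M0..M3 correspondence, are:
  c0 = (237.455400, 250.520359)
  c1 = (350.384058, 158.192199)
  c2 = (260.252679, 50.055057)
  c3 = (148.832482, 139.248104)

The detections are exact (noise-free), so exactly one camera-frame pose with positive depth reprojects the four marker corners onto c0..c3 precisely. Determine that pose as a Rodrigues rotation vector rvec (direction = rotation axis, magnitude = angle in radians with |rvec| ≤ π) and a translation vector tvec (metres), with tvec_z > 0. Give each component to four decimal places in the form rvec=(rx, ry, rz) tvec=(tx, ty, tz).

Intrinsics K: fx=549.7, fy=553.8, cx=327.7, cy=235.0
Marker side s = 0.242 m; corners in marker frame (Z=0):
  M0 = (-0.1210, +0.1210, 0)
  M1 = (+0.1210, +0.1210, 0)
  M2 = (+0.1210, -0.1210, 0)
  M3 = (-0.1210, -0.1210, 0)
Detected image corners:
  c0 = (237.455400, 250.520359) px
  c1 = (350.384058, 158.192199) px
  c2 = (260.252679, 50.055057) px
  c3 = (148.832482, 139.248104) px
Planar DLT: solve 8×8 A·h = b for H (H[2,2]=1):
  H  [+474.32968 +346.86276 +249.03840]
  H  [-368.47483 +439.80586 +148.66659]
  H  [+0.04347 -0.09020 +1.00000]
B = K⁻¹H; ‖b₁‖=1.081667, ‖b₂‖=1.081667; λ = 2/(‖b₁‖+‖b₂‖) = 0.924499, sign → tz>0 ⇒ λ=+0.924499
r₁ = λ·B[:,0] = (+0.77378,-0.63217,+0.04018); r₂ = λ·B[:,1] = (+0.63307,+0.76959,-0.08339)
r₃ = r₁×r₂ = (+0.02179,+0.08997,+0.99571); SVD([r₁ r₂ r₃]) → R = UVᵀ:
  R  [+0.77378 +0.63307 +0.02179]
  R  [-0.63217 +0.76959 +0.08997]
  R  [+0.04018 -0.08339 +0.99571]
t = (-0.13230, -0.14412, +0.92450) m
tr R = 2.539076; θ = arccos((tr R − 1)/2) = 0.692679 rad = 39.688°
axis k = ((R−Rᵀ)₃₂, (R−Rᵀ)₁₃, (R−Rᵀ)₂₁) / (2 sinθ) = (-0.135731, -0.014400, -0.990641)
rvec = θ·k = (-0.094018, -0.009975, -0.686196)

rvec=(-0.0940, -0.0100, -0.6862) tvec=(-0.1323, -0.1441, 0.9245)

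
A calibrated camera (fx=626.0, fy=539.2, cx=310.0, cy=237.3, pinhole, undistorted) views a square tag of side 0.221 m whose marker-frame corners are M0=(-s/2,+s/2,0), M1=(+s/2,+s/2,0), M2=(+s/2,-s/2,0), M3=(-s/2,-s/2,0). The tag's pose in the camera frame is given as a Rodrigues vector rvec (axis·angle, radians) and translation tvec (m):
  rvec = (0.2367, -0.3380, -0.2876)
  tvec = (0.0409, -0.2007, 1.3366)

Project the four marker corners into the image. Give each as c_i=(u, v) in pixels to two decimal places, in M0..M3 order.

c0=(294.61, 211.88) c1=(384.67, 186.24) c2=(363.61, 100.94) c3=(268.20, 123.50)

Intrinsics K: fx=626.0, fy=539.2, cx=310.0, cy=237.3
Marker side s = 0.221 m; corners in marker frame (Z=0):
  M0 = (-0.1105, +0.1105, 0)
  M1 = (+0.1105, +0.1105, 0)
  M2 = (+0.1105, -0.1105, 0)
  M3 = (-0.1105, -0.1105, 0)
rvec = (0.2367, -0.3380, -0.2876), |rvec| = θ = 0.50298 rad = 28.818°
Rodrigues: sinθ=0.48203, 1−cosθ=0.12385; R = I + sinθ·[k]× + (1−cosθ)·[k]×²:
    [+0.90358 +0.23646 -0.35725]
    [-0.31479 +0.93208 -0.17926]
    [+0.29060 +0.27443 +0.91664]
t = (0.0409, -0.2007, 1.3366) m
M0: Pc = R·M0+t = (-0.03282, -0.06292, +1.33481); u = 626.0·(-0.03282)/1.33481 + 310.0 = 294.6096, v = 539.2·(-0.06292)/1.33481 + 237.3 = 211.8831
M1: Pc = R·M1+t = (+0.16687, -0.13249, +1.39904); u = 626.0·(+0.16687)/1.39904 + 310.0 = 384.6681, v = 539.2·(-0.13249)/1.39904 + 237.3 = 186.2374
M2: Pc = R·M2+t = (+0.11462, -0.33848, +1.33839); u = 626.0·(+0.11462)/1.33839 + 310.0 = 363.6094, v = 539.2·(-0.33848)/1.33839 + 237.3 = 100.9358
M3: Pc = R·M3+t = (-0.08507, -0.26891, +1.27416); u = 626.0·(-0.08507)/1.27416 + 310.0 = 268.2027, v = 539.2·(-0.26891)/1.27416 + 237.3 = 123.5027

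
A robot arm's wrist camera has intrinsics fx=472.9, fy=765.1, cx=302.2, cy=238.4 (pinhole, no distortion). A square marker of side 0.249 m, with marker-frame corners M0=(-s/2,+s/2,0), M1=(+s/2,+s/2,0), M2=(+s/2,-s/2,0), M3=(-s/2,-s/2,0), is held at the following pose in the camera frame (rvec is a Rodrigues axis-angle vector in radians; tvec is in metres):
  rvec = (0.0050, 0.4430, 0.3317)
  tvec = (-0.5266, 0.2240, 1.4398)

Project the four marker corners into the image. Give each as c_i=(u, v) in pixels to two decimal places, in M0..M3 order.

c0=(90.69, 392.52) c1=(146.57, 447.16) c2=(171.25, 319.20) c3=(112.91, 272.88)

Intrinsics K: fx=472.9, fy=765.1, cx=302.2, cy=238.4
Marker side s = 0.249 m; corners in marker frame (Z=0):
  M0 = (-0.1245, +0.1245, 0)
  M1 = (+0.1245, +0.1245, 0)
  M2 = (+0.1245, -0.1245, 0)
  M3 = (-0.1245, -0.1245, 0)
rvec = (0.0050, 0.4430, 0.3317), |rvec| = θ = 0.55344 rad = 31.710°
Rodrigues: sinθ=0.52562, 1−cosθ=0.14928; R = I + sinθ·[k]× + (1−cosθ)·[k]×²:
    [+0.85073 -0.31394 +0.42154]
    [+0.31610 +0.94637 +0.06687]
    [-0.41992 +0.07636 +0.90434]
t = (-0.5266, 0.2240, 1.4398) m
M0: Pc = R·M0+t = (-0.67160, +0.30247, +1.50159); u = 472.9·(-0.67160)/1.50159 + 302.2 = 90.6900, v = 765.1·(+0.30247)/1.50159 + 238.4 = 392.5155
M1: Pc = R·M1+t = (-0.45977, +0.38118, +1.39703); u = 472.9·(-0.45977)/1.39703 + 302.2 = 146.5658, v = 765.1·(+0.38118)/1.39703 + 238.4 = 447.1567
M2: Pc = R·M2+t = (-0.38160, +0.14553, +1.37801); u = 472.9·(-0.38160)/1.37801 + 302.2 = 171.2451, v = 765.1·(+0.14553)/1.37801 + 238.4 = 319.2025
M3: Pc = R·M3+t = (-0.59343, +0.06682, +1.48257); u = 472.9·(-0.59343)/1.48257 + 302.2 = 112.9121, v = 765.1·(+0.06682)/1.48257 + 238.4 = 272.8846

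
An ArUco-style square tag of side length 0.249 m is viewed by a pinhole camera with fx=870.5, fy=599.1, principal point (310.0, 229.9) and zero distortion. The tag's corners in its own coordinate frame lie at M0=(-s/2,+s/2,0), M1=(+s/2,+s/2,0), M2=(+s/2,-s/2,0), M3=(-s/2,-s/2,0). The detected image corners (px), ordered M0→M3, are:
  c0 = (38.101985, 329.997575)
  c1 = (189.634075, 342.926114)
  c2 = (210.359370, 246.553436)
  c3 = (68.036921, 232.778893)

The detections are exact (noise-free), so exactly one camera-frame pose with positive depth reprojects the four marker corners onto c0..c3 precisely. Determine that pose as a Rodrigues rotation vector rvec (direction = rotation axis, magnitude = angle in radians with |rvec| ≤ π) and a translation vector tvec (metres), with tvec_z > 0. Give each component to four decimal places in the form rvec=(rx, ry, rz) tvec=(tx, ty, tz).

rvec=(-0.3582, -0.1265, 0.1238) tvec=(-0.3113, 0.1408, 1.4853)

Intrinsics K: fx=870.5, fy=599.1, cx=310.0, cy=229.9
Marker side s = 0.249 m; corners in marker frame (Z=0):
  M0 = (-0.1245, +0.1245, 0)
  M1 = (+0.1245, +0.1245, 0)
  M2 = (+0.1245, -0.1245, 0)
  M3 = (-0.1245, -0.1245, 0)
Detected image corners:
  c0 = (38.101985, 329.997575) px
  c1 = (189.634075, 342.926114) px
  c2 = (210.359370, 246.553436) px
  c3 = (68.036921, 232.778893) px
Planar DLT: solve 8×8 A·h = b for H (H[2,2]=1):
  H  [+598.14663 -131.93519 +127.53527]
  H  [+73.31791 +319.59494 +286.67471]
  H  [+0.06820 -0.23998 +1.00000]
B = K⁻¹H; ‖b₁‖=0.673251, ‖b₂‖=0.673251; λ = 2/(‖b₁‖+‖b₂‖) = 1.485330, sign → tz>0 ⇒ λ=+1.485330
r₁ = λ·B[:,0] = (+0.98454,+0.14290,+0.10130); r₂ = λ·B[:,1] = (-0.09818,+0.92914,-0.35644)
r₃ = r₁×r₂ = (-0.14506,+0.34099,+0.92881); SVD([r₁ r₂ r₃]) → R = UVᵀ:
  R  [+0.98454 -0.09818 -0.14506]
  R  [+0.14290 +0.92914 +0.34099]
  R  [+0.10130 -0.35644 +0.92881]
t = (-0.31134, +0.14076, +1.48533) m
tr R = 2.842492; θ = arccos((tr R − 1)/2) = 0.399525 rad = 22.891°
axis k = ((R−Rᵀ)₃₂, (R−Rᵀ)₁₃, (R−Rᵀ)₂₁) / (2 sinθ) = (-0.896482, -0.316677, +0.309894)
rvec = θ·k = (-0.358167, -0.126520, +0.123810)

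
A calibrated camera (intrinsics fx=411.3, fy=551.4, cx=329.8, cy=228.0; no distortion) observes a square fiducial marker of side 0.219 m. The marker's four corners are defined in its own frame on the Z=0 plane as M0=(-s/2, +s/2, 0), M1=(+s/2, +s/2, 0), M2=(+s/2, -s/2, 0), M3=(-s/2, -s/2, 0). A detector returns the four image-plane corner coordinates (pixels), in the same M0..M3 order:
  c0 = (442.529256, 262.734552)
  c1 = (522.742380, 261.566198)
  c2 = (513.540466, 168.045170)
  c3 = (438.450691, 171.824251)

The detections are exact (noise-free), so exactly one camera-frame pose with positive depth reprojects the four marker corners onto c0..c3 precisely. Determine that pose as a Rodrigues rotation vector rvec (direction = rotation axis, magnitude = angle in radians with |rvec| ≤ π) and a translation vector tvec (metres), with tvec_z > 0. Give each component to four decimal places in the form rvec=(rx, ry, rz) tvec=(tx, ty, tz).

rvec=(-0.3621, 0.1694, 0.0088) tvec=(0.4396, -0.0295, 1.2150)

Intrinsics K: fx=411.3, fy=551.4, cx=329.8, cy=228.0
Marker side s = 0.219 m; corners in marker frame (Z=0):
  M0 = (-0.1095, +0.1095, 0)
  M1 = (+0.1095, +0.1095, 0)
  M2 = (+0.1095, -0.1095, 0)
  M3 = (-0.1095, -0.1095, 0)
Detected image corners:
  c0 = (442.529256, 262.734552) px
  c1 = (522.742380, 261.566198) px
  c2 = (513.540466, 168.045170) px
  c3 = (438.450691, 171.824251) px
Planar DLT: solve 8×8 A·h = b for H (H[2,2]=1):
  H  [+288.51566 -108.64264 +478.62781]
  H  [-41.09136 +358.43064 +214.59920]
  H  [-0.13704 -0.28955 +1.00000]
B = K⁻¹H; ‖b₁‖=0.823045, ‖b₂‖=0.823045; λ = 2/(‖b₁‖+‖b₂‖) = 1.215000, sign → tz>0 ⇒ λ=+1.215000
r₁ = λ·B[:,0] = (+0.98580,-0.02170,-0.16651); r₂ = λ·B[:,1] = (-0.03884,+0.93527,-0.35181)
r₃ = r₁×r₂ = (+0.16336,+0.35328,+0.92114); SVD([r₁ r₂ r₃]) → R = UVᵀ:
  R  [+0.98580 -0.03884 +0.16336]
  R  [-0.02170 +0.93527 +0.35328]
  R  [-0.16651 -0.35181 +0.92114]
t = (+0.43964, -0.02953, +1.21500) m
tr R = 2.842212; θ = arccos((tr R − 1)/2) = 0.399884 rad = 22.912°
axis k = ((R−Rᵀ)₃₂, (R−Rᵀ)₁₃, (R−Rᵀ)₂₁) / (2 sinθ) = (-0.905557, +0.423652, +0.022018)
rvec = θ·k = (-0.362118, +0.169412, +0.008805)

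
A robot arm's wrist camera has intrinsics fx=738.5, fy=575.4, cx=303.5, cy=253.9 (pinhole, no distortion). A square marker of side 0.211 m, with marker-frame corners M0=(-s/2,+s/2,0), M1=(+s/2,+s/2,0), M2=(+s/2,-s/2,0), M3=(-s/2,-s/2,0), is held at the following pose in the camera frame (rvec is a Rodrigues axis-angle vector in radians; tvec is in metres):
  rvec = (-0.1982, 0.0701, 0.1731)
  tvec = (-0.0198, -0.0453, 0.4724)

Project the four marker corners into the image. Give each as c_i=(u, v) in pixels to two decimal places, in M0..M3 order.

Intrinsics K: fx=738.5, fy=575.4, cx=303.5, cy=253.9
Marker side s = 0.211 m; corners in marker frame (Z=0):
  M0 = (-0.1055, +0.1055, 0)
  M1 = (+0.1055, +0.1055, 0)
  M2 = (+0.1055, -0.1055, 0)
  M3 = (-0.1055, -0.1055, 0)
rvec = (-0.1982, 0.0701, 0.1731), |rvec| = θ = 0.27232 rad = 15.603°
Rodrigues: sinθ=0.26897, 1−cosθ=0.03685; R = I + sinθ·[k]× + (1−cosθ)·[k]×²:
    [+0.98267 -0.17787 +0.05219]
    [+0.16406 +0.96559 +0.20179]
    [-0.08629 -0.18973 +0.97804]
t = (-0.0198, -0.0453, 0.4724) m
M0: Pc = R·M0+t = (-0.14224, +0.03926, +0.46149); u = 738.5·(-0.14224)/0.46149 + 303.5 = 75.8832, v = 575.4·(+0.03926)/0.46149 + 253.9 = 302.8521
M1: Pc = R·M1+t = (+0.06511, +0.07388, +0.44328); u = 738.5·(+0.06511)/0.44328 + 303.5 = 411.9658, v = 575.4·(+0.07388)/0.44328 + 253.9 = 349.7980
M2: Pc = R·M2+t = (+0.10264, -0.12986, +0.48331); u = 738.5·(+0.10264)/0.48331 + 303.5 = 460.3289, v = 575.4·(-0.12986)/0.48331 + 253.9 = 99.2964
M3: Pc = R·M3+t = (-0.10471, -0.16448, +0.50152); u = 738.5·(-0.10471)/0.50152 + 303.5 = 149.3178, v = 575.4·(-0.16448)/0.50152 + 253.9 = 65.1916

c0=(75.88, 302.85) c1=(411.97, 349.80) c2=(460.33, 99.30) c3=(149.32, 65.19)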